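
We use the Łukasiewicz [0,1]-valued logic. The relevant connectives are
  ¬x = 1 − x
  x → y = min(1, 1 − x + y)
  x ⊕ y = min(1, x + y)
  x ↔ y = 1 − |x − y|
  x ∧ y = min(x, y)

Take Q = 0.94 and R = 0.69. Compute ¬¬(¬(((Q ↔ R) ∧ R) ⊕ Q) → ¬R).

1.00

Q ↔ R = 1 − |0.94 − 0.69| = 1 − 0.25 = 0.75
(Q ↔ R) ∧ R = min(0.75, 0.69) = 0.69
((Q ↔ R) ∧ R) ⊕ Q = min(1, 0.69 + 0.94) = min(1, 1.63) = 1.00
¬(((Q ↔ R) ∧ R) ⊕ Q) = 1 − 1.00 = 0.00
¬R = 1 − 0.69 = 0.31
¬(((Q ↔ R) ∧ R) ⊕ Q) → ¬R = min(1, 1 − 0.00 + 0.31) = min(1, 1.31) = 1.00
¬(¬(((Q ↔ R) ∧ R) ⊕ Q) → ¬R) = 1 − 1.00 = 0.00
¬¬(¬(((Q ↔ R) ∧ R) ⊕ Q) → ¬R) = 1 − 0.00 = 1.00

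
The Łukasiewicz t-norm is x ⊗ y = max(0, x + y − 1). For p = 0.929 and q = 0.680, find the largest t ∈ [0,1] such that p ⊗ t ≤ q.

0.751

The residuum of the Łukasiewicz t-norm gives the supremum: min(1, 1 − 0.929 + 0.680).
1 − 0.929 + 0.680 = 0.751, so t = min(1, 0.751) = 0.751.
Check: 0.929 ⊗ 0.751 = max(0, 0.680) = 0.680 ≤ 0.680.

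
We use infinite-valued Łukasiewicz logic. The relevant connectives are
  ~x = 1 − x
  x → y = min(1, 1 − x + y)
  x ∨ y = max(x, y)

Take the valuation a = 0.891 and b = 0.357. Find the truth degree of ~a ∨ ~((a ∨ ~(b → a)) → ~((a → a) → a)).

~a = 1 − 0.891 = 0.109
b → a = min(1, 1 − 0.357 + 0.891) = min(1, 1.534) = 1.000
~(b → a) = 1 − 1.000 = 0.000
a ∨ ~(b → a) = max(0.891, 0.000) = 0.891
a → a = min(1, 1 − 0.891 + 0.891) = min(1, 1.000) = 1.000
(a → a) → a = min(1, 1 − 1.000 + 0.891) = min(1, 0.891) = 0.891
~((a → a) → a) = 1 − 0.891 = 0.109
(a ∨ ~(b → a)) → ~((a → a) → a) = min(1, 1 − 0.891 + 0.109) = min(1, 0.218) = 0.218
~((a ∨ ~(b → a)) → ~((a → a) → a)) = 1 − 0.218 = 0.782
~a ∨ ~((a ∨ ~(b → a)) → ~((a → a) → a)) = max(0.109, 0.782) = 0.782

0.782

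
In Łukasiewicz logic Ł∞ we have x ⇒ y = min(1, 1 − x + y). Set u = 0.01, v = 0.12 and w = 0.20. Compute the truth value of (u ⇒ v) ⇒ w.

u ⇒ v = min(1, 1 − 0.01 + 0.12) = min(1, 1.11) = 1.00
(u ⇒ v) ⇒ w = min(1, 1 − 1.00 + 0.20) = min(1, 0.20) = 0.20

0.20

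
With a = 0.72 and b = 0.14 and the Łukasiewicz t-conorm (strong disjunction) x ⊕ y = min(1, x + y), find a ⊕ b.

0.86

a ⊕ b = min(1, 0.72 + 0.14) = min(1, 0.86) = 0.86
For comparison, the Gödel t-conorm max(x, y) would give 0.72.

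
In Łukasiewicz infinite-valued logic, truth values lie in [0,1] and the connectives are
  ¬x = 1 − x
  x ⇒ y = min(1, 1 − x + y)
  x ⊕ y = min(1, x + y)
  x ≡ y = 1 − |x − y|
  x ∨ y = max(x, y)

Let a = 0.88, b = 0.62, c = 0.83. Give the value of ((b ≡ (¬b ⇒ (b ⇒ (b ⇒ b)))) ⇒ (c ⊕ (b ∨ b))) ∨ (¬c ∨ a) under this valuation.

1.00

¬b = 1 − 0.62 = 0.38
b ⇒ b = min(1, 1 − 0.62 + 0.62) = min(1, 1.00) = 1.00
b ⇒ (b ⇒ b) = min(1, 1 − 0.62 + 1.00) = min(1, 1.38) = 1.00
¬b ⇒ (b ⇒ (b ⇒ b)) = min(1, 1 − 0.38 + 1.00) = min(1, 1.62) = 1.00
b ≡ (¬b ⇒ (b ⇒ (b ⇒ b))) = 1 − |0.62 − 1.00| = 1 − 0.38 = 0.62
b ∨ b = max(0.62, 0.62) = 0.62
c ⊕ (b ∨ b) = min(1, 0.83 + 0.62) = min(1, 1.45) = 1.00
(b ≡ (¬b ⇒ (b ⇒ (b ⇒ b)))) ⇒ (c ⊕ (b ∨ b)) = min(1, 1 − 0.62 + 1.00) = min(1, 1.38) = 1.00
¬c = 1 − 0.83 = 0.17
¬c ∨ a = max(0.17, 0.88) = 0.88
((b ≡ (¬b ⇒ (b ⇒ (b ⇒ b)))) ⇒ (c ⊕ (b ∨ b))) ∨ (¬c ∨ a) = max(1.00, 0.88) = 1.00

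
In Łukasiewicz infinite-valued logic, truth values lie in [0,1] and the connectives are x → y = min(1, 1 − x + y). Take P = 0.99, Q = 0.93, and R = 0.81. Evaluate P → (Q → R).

Q → R = min(1, 1 − 0.93 + 0.81) = min(1, 0.88) = 0.88
P → (Q → R) = min(1, 1 − 0.99 + 0.88) = min(1, 0.89) = 0.89

0.89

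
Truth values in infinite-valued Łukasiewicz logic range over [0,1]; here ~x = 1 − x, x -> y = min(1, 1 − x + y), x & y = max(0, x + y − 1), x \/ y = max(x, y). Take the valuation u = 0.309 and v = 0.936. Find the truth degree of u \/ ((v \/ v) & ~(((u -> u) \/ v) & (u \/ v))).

0.309

v \/ v = max(0.936, 0.936) = 0.936
u -> u = min(1, 1 − 0.309 + 0.309) = min(1, 1.000) = 1.000
(u -> u) \/ v = max(1.000, 0.936) = 1.000
u \/ v = max(0.309, 0.936) = 0.936
((u -> u) \/ v) & (u \/ v) = max(0, 1.000 + 0.936 − 1) = max(0, 0.936) = 0.936
~(((u -> u) \/ v) & (u \/ v)) = 1 − 0.936 = 0.064
(v \/ v) & ~(((u -> u) \/ v) & (u \/ v)) = max(0, 0.936 + 0.064 − 1) = max(0, 0.000) = 0.000
u \/ ((v \/ v) & ~(((u -> u) \/ v) & (u \/ v))) = max(0.309, 0.000) = 0.309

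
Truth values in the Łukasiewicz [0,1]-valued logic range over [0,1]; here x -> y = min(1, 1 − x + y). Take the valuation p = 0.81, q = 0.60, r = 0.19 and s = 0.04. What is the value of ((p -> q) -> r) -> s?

p -> q = min(1, 1 − 0.81 + 0.60) = min(1, 0.79) = 0.79
(p -> q) -> r = min(1, 1 − 0.79 + 0.19) = min(1, 0.40) = 0.40
((p -> q) -> r) -> s = min(1, 1 − 0.40 + 0.04) = min(1, 0.64) = 0.64

0.64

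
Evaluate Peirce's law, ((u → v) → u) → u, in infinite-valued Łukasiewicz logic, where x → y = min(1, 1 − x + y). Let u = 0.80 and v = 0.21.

0.80

u → v = min(1, 1 − 0.80 + 0.21) = min(1, 0.41) = 0.41
(u → v) → u = min(1, 1 − 0.41 + 0.80) = min(1, 1.39) = 1.00
((u → v) → u) → u = min(1, 1 − 1.00 + 0.80) = min(1, 0.80) = 0.80
(The value 0.80 < 1 shows this instance is not satisfied; not a Ł∞-tautology in general.)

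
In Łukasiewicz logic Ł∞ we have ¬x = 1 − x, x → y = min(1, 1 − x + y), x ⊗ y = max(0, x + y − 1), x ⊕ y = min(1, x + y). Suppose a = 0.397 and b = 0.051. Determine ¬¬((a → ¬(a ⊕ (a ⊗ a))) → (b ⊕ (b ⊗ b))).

a ⊗ a = max(0, 0.397 + 0.397 − 1) = max(0, -0.206) = 0.000
a ⊕ (a ⊗ a) = min(1, 0.397 + 0.000) = min(1, 0.397) = 0.397
¬(a ⊕ (a ⊗ a)) = 1 − 0.397 = 0.603
a → ¬(a ⊕ (a ⊗ a)) = min(1, 1 − 0.397 + 0.603) = min(1, 1.206) = 1.000
b ⊗ b = max(0, 0.051 + 0.051 − 1) = max(0, -0.898) = 0.000
b ⊕ (b ⊗ b) = min(1, 0.051 + 0.000) = min(1, 0.051) = 0.051
(a → ¬(a ⊕ (a ⊗ a))) → (b ⊕ (b ⊗ b)) = min(1, 1 − 1.000 + 0.051) = min(1, 0.051) = 0.051
¬((a → ¬(a ⊕ (a ⊗ a))) → (b ⊕ (b ⊗ b))) = 1 − 0.051 = 0.949
¬¬((a → ¬(a ⊕ (a ⊗ a))) → (b ⊕ (b ⊗ b))) = 1 − 0.949 = 0.051

0.051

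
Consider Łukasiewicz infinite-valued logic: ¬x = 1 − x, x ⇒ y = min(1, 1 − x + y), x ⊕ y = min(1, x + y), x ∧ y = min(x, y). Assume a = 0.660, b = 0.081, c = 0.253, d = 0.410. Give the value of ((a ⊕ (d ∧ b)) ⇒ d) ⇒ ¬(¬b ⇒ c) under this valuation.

d ∧ b = min(0.410, 0.081) = 0.081
a ⊕ (d ∧ b) = min(1, 0.660 + 0.081) = min(1, 0.741) = 0.741
(a ⊕ (d ∧ b)) ⇒ d = min(1, 1 − 0.741 + 0.410) = min(1, 0.669) = 0.669
¬b = 1 − 0.081 = 0.919
¬b ⇒ c = min(1, 1 − 0.919 + 0.253) = min(1, 0.334) = 0.334
¬(¬b ⇒ c) = 1 − 0.334 = 0.666
((a ⊕ (d ∧ b)) ⇒ d) ⇒ ¬(¬b ⇒ c) = min(1, 1 − 0.669 + 0.666) = min(1, 0.997) = 0.997

0.997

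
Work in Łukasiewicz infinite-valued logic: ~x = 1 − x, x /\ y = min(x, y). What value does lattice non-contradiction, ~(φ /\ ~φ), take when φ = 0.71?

0.71

~φ = 1 − 0.71 = 0.29
φ /\ ~φ = min(0.71, 0.29) = 0.29
~(φ /\ ~φ) = 1 − 0.29 = 0.71
(The value 0.71 < 1 shows this instance is not satisfied; not a Ł∞-tautology — its value is 1 − min(a, 1−a).)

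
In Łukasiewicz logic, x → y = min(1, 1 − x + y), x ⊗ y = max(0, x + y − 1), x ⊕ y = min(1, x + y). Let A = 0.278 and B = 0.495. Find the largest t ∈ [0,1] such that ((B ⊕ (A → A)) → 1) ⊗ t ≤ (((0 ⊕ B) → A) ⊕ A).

1.000

A → A = min(1, 1 − 0.278 + 0.278) = min(1, 1.000) = 1.000
B ⊕ (A → A) = min(1, 0.495 + 1.000) = min(1, 1.495) = 1.000
(B ⊕ (A → A)) → 1 = min(1, 1 − 1.000 + 1.000) = min(1, 1.000) = 1.000
So the left factor is (B ⊕ (A → A)) → 1 = 1.000.
0 ⊕ B = min(1, 0.000 + 0.495) = min(1, 0.495) = 0.495
(0 ⊕ B) → A = min(1, 1 − 0.495 + 0.278) = min(1, 0.783) = 0.783
((0 ⊕ B) → A) ⊕ A = min(1, 0.783 + 0.278) = min(1, 1.061) = 1.000
So the right-hand bound is ((0 ⊕ B) → A) ⊕ A = 1.000.
The residuum of the Łukasiewicz t-norm gives the supremum: min(1, 1 − 1.000 + 1.000).
1 − 1.000 + 1.000 = 1.000, so t = min(1, 1.000) = 1.000.
Check: 1.000 ⊗ 1.000 = max(0, 1.000) = 1.000 ≤ 1.000.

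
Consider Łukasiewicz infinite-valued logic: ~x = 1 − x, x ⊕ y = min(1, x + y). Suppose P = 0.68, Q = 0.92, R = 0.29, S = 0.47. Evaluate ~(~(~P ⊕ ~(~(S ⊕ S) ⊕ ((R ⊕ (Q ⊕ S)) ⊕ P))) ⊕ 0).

0.32

~P = 1 − 0.68 = 0.32
S ⊕ S = min(1, 0.47 + 0.47) = min(1, 0.94) = 0.94
~(S ⊕ S) = 1 − 0.94 = 0.06
Q ⊕ S = min(1, 0.92 + 0.47) = min(1, 1.39) = 1.00
R ⊕ (Q ⊕ S) = min(1, 0.29 + 1.00) = min(1, 1.29) = 1.00
(R ⊕ (Q ⊕ S)) ⊕ P = min(1, 1.00 + 0.68) = min(1, 1.68) = 1.00
~(S ⊕ S) ⊕ ((R ⊕ (Q ⊕ S)) ⊕ P) = min(1, 0.06 + 1.00) = min(1, 1.06) = 1.00
~(~(S ⊕ S) ⊕ ((R ⊕ (Q ⊕ S)) ⊕ P)) = 1 − 1.00 = 0.00
~P ⊕ ~(~(S ⊕ S) ⊕ ((R ⊕ (Q ⊕ S)) ⊕ P)) = min(1, 0.32 + 0.00) = min(1, 0.32) = 0.32
~(~P ⊕ ~(~(S ⊕ S) ⊕ ((R ⊕ (Q ⊕ S)) ⊕ P))) = 1 − 0.32 = 0.68
~(~P ⊕ ~(~(S ⊕ S) ⊕ ((R ⊕ (Q ⊕ S)) ⊕ P))) ⊕ 0 = min(1, 0.68 + 0.00) = min(1, 0.68) = 0.68
~(~(~P ⊕ ~(~(S ⊕ S) ⊕ ((R ⊕ (Q ⊕ S)) ⊕ P))) ⊕ 0) = 1 − 0.68 = 0.32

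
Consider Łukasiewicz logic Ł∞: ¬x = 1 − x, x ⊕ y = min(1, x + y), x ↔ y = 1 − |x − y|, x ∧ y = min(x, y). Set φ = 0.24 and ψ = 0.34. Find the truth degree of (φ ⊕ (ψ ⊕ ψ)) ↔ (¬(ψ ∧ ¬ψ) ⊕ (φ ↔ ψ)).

ψ ⊕ ψ = min(1, 0.34 + 0.34) = min(1, 0.68) = 0.68
φ ⊕ (ψ ⊕ ψ) = min(1, 0.24 + 0.68) = min(1, 0.92) = 0.92
¬ψ = 1 − 0.34 = 0.66
ψ ∧ ¬ψ = min(0.34, 0.66) = 0.34
¬(ψ ∧ ¬ψ) = 1 − 0.34 = 0.66
φ ↔ ψ = 1 − |0.24 − 0.34| = 1 − 0.10 = 0.90
¬(ψ ∧ ¬ψ) ⊕ (φ ↔ ψ) = min(1, 0.66 + 0.90) = min(1, 1.56) = 1.00
(φ ⊕ (ψ ⊕ ψ)) ↔ (¬(ψ ∧ ¬ψ) ⊕ (φ ↔ ψ)) = 1 − |0.92 − 1.00| = 1 − 0.08 = 0.92

0.92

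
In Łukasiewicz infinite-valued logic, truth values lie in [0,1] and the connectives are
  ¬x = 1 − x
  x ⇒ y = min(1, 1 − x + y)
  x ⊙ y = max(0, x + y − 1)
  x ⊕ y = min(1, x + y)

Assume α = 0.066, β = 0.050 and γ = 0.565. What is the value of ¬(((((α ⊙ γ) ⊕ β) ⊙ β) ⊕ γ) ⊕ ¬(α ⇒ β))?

0.419

α ⊙ γ = max(0, 0.066 + 0.565 − 1) = max(0, -0.369) = 0.000
(α ⊙ γ) ⊕ β = min(1, 0.000 + 0.050) = min(1, 0.050) = 0.050
((α ⊙ γ) ⊕ β) ⊙ β = max(0, 0.050 + 0.050 − 1) = max(0, -0.900) = 0.000
(((α ⊙ γ) ⊕ β) ⊙ β) ⊕ γ = min(1, 0.000 + 0.565) = min(1, 0.565) = 0.565
α ⇒ β = min(1, 1 − 0.066 + 0.050) = min(1, 0.984) = 0.984
¬(α ⇒ β) = 1 − 0.984 = 0.016
((((α ⊙ γ) ⊕ β) ⊙ β) ⊕ γ) ⊕ ¬(α ⇒ β) = min(1, 0.565 + 0.016) = min(1, 0.581) = 0.581
¬(((((α ⊙ γ) ⊕ β) ⊙ β) ⊕ γ) ⊕ ¬(α ⇒ β)) = 1 − 0.581 = 0.419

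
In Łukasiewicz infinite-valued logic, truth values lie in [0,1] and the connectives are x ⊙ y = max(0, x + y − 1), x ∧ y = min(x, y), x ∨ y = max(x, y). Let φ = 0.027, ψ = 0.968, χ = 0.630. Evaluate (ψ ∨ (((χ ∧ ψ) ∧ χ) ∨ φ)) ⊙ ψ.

χ ∧ ψ = min(0.630, 0.968) = 0.630
(χ ∧ ψ) ∧ χ = min(0.630, 0.630) = 0.630
((χ ∧ ψ) ∧ χ) ∨ φ = max(0.630, 0.027) = 0.630
ψ ∨ (((χ ∧ ψ) ∧ χ) ∨ φ) = max(0.968, 0.630) = 0.968
(ψ ∨ (((χ ∧ ψ) ∧ χ) ∨ φ)) ⊙ ψ = max(0, 0.968 + 0.968 − 1) = max(0, 0.936) = 0.936

0.936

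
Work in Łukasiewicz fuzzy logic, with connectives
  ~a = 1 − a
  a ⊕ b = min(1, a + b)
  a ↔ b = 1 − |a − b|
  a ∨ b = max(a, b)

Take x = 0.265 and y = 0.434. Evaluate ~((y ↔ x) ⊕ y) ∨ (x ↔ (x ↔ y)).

0.434

y ↔ x = 1 − |0.434 − 0.265| = 1 − 0.169 = 0.831
(y ↔ x) ⊕ y = min(1, 0.831 + 0.434) = min(1, 1.265) = 1.000
~((y ↔ x) ⊕ y) = 1 − 1.000 = 0.000
x ↔ y = 1 − |0.265 − 0.434| = 1 − 0.169 = 0.831
x ↔ (x ↔ y) = 1 − |0.265 − 0.831| = 1 − 0.566 = 0.434
~((y ↔ x) ⊕ y) ∨ (x ↔ (x ↔ y)) = max(0.000, 0.434) = 0.434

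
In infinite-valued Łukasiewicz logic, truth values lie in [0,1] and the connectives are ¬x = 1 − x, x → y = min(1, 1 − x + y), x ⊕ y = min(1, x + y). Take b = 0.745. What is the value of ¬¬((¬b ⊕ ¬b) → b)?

1.000

¬b = 1 − 0.745 = 0.255
¬b ⊕ ¬b = min(1, 0.255 + 0.255) = min(1, 0.510) = 0.510
(¬b ⊕ ¬b) → b = min(1, 1 − 0.510 + 0.745) = min(1, 1.235) = 1.000
¬((¬b ⊕ ¬b) → b) = 1 − 1.000 = 0.000
¬¬((¬b ⊕ ¬b) → b) = 1 − 0.000 = 1.000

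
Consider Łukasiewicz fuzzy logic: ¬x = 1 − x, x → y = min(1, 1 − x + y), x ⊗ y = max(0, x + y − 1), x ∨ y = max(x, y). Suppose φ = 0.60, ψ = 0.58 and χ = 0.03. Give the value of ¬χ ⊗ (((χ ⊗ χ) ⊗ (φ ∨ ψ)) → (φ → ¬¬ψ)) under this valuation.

0.97

¬χ = 1 − 0.03 = 0.97
χ ⊗ χ = max(0, 0.03 + 0.03 − 1) = max(0, -0.94) = 0.00
φ ∨ ψ = max(0.60, 0.58) = 0.60
(χ ⊗ χ) ⊗ (φ ∨ ψ) = max(0, 0.00 + 0.60 − 1) = max(0, -0.40) = 0.00
¬ψ = 1 − 0.58 = 0.42
¬¬ψ = 1 − 0.42 = 0.58
φ → ¬¬ψ = min(1, 1 − 0.60 + 0.58) = min(1, 0.98) = 0.98
((χ ⊗ χ) ⊗ (φ ∨ ψ)) → (φ → ¬¬ψ) = min(1, 1 − 0.00 + 0.98) = min(1, 1.98) = 1.00
¬χ ⊗ (((χ ⊗ χ) ⊗ (φ ∨ ψ)) → (φ → ¬¬ψ)) = max(0, 0.97 + 1.00 − 1) = max(0, 0.97) = 0.97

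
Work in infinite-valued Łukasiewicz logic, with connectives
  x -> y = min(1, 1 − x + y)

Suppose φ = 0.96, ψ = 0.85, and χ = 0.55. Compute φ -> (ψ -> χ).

0.74

ψ -> χ = min(1, 1 − 0.85 + 0.55) = min(1, 0.70) = 0.70
φ -> (ψ -> χ) = min(1, 1 − 0.96 + 0.70) = min(1, 0.74) = 0.74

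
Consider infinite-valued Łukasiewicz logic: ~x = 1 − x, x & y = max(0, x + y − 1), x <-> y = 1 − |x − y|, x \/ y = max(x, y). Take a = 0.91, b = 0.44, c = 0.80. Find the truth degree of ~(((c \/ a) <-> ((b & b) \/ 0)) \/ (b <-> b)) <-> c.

c \/ a = max(0.80, 0.91) = 0.91
b & b = max(0, 0.44 + 0.44 − 1) = max(0, -0.12) = 0.00
(b & b) \/ 0 = max(0.00, 0.00) = 0.00
(c \/ a) <-> ((b & b) \/ 0) = 1 − |0.91 − 0.00| = 1 − 0.91 = 0.09
b <-> b = 1 − |0.44 − 0.44| = 1 − 0.00 = 1.00
((c \/ a) <-> ((b & b) \/ 0)) \/ (b <-> b) = max(0.09, 1.00) = 1.00
~(((c \/ a) <-> ((b & b) \/ 0)) \/ (b <-> b)) = 1 − 1.00 = 0.00
~(((c \/ a) <-> ((b & b) \/ 0)) \/ (b <-> b)) <-> c = 1 − |0.00 − 0.80| = 1 − 0.80 = 0.20

0.20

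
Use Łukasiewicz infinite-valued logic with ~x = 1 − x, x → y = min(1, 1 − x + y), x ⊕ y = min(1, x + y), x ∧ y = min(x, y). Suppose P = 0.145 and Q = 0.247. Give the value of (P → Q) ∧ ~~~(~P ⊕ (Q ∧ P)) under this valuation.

P → Q = min(1, 1 − 0.145 + 0.247) = min(1, 1.102) = 1.000
~P = 1 − 0.145 = 0.855
Q ∧ P = min(0.247, 0.145) = 0.145
~P ⊕ (Q ∧ P) = min(1, 0.855 + 0.145) = min(1, 1.000) = 1.000
~(~P ⊕ (Q ∧ P)) = 1 − 1.000 = 0.000
~~(~P ⊕ (Q ∧ P)) = 1 − 0.000 = 1.000
~~~(~P ⊕ (Q ∧ P)) = 1 − 1.000 = 0.000
(P → Q) ∧ ~~~(~P ⊕ (Q ∧ P)) = min(1.000, 0.000) = 0.000

0.000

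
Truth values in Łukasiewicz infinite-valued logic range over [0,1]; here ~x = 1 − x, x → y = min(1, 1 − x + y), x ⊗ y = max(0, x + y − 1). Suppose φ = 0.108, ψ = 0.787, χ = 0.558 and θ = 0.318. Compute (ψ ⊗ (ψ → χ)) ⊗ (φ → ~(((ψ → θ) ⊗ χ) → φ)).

ψ → χ = min(1, 1 − 0.787 + 0.558) = min(1, 0.771) = 0.771
ψ ⊗ (ψ → χ) = max(0, 0.787 + 0.771 − 1) = max(0, 0.558) = 0.558
ψ → θ = min(1, 1 − 0.787 + 0.318) = min(1, 0.531) = 0.531
(ψ → θ) ⊗ χ = max(0, 0.531 + 0.558 − 1) = max(0, 0.089) = 0.089
((ψ → θ) ⊗ χ) → φ = min(1, 1 − 0.089 + 0.108) = min(1, 1.019) = 1.000
~(((ψ → θ) ⊗ χ) → φ) = 1 − 1.000 = 0.000
φ → ~(((ψ → θ) ⊗ χ) → φ) = min(1, 1 − 0.108 + 0.000) = min(1, 0.892) = 0.892
(ψ ⊗ (ψ → χ)) ⊗ (φ → ~(((ψ → θ) ⊗ χ) → φ)) = max(0, 0.558 + 0.892 − 1) = max(0, 0.450) = 0.450

0.450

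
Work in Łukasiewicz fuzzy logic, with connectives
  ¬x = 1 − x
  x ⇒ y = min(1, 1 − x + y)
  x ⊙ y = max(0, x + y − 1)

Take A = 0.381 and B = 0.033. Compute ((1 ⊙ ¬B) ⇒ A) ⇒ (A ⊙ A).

¬B = 1 − 0.033 = 0.967
1 ⊙ ¬B = max(0, 1.000 + 0.967 − 1) = max(0, 0.967) = 0.967
(1 ⊙ ¬B) ⇒ A = min(1, 1 − 0.967 + 0.381) = min(1, 0.414) = 0.414
A ⊙ A = max(0, 0.381 + 0.381 − 1) = max(0, -0.238) = 0.000
((1 ⊙ ¬B) ⇒ A) ⇒ (A ⊙ A) = min(1, 1 − 0.414 + 0.000) = min(1, 0.586) = 0.586

0.586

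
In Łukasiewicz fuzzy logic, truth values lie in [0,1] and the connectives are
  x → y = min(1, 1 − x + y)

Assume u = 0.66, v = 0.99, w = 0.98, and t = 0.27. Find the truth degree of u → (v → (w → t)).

w → t = min(1, 1 − 0.98 + 0.27) = min(1, 0.29) = 0.29
v → (w → t) = min(1, 1 − 0.99 + 0.29) = min(1, 0.30) = 0.30
u → (v → (w → t)) = min(1, 1 − 0.66 + 0.30) = min(1, 0.64) = 0.64

0.64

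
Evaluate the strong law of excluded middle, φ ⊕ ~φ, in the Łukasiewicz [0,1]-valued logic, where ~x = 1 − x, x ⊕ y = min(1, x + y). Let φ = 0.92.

1.00

~φ = 1 − 0.92 = 0.08
φ ⊕ ~φ = min(1, 0.92 + 0.08) = min(1, 1.00) = 1.00
(As expected: always 1 in Ł∞ since a ⊕ (1−a) = 1.)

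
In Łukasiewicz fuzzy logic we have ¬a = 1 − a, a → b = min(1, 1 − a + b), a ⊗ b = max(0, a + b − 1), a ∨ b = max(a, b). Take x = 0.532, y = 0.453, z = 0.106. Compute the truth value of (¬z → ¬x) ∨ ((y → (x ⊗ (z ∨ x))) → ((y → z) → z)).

0.842

¬z = 1 − 0.106 = 0.894
¬x = 1 − 0.532 = 0.468
¬z → ¬x = min(1, 1 − 0.894 + 0.468) = min(1, 0.574) = 0.574
z ∨ x = max(0.106, 0.532) = 0.532
x ⊗ (z ∨ x) = max(0, 0.532 + 0.532 − 1) = max(0, 0.064) = 0.064
y → (x ⊗ (z ∨ x)) = min(1, 1 − 0.453 + 0.064) = min(1, 0.611) = 0.611
y → z = min(1, 1 − 0.453 + 0.106) = min(1, 0.653) = 0.653
(y → z) → z = min(1, 1 − 0.653 + 0.106) = min(1, 0.453) = 0.453
(y → (x ⊗ (z ∨ x))) → ((y → z) → z) = min(1, 1 − 0.611 + 0.453) = min(1, 0.842) = 0.842
(¬z → ¬x) ∨ ((y → (x ⊗ (z ∨ x))) → ((y → z) → z)) = max(0.574, 0.842) = 0.842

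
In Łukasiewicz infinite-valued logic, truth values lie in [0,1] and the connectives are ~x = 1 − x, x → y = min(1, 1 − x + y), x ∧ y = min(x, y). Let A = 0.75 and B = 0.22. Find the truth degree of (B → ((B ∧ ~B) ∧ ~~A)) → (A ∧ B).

0.22

~B = 1 − 0.22 = 0.78
B ∧ ~B = min(0.22, 0.78) = 0.22
~A = 1 − 0.75 = 0.25
~~A = 1 − 0.25 = 0.75
(B ∧ ~B) ∧ ~~A = min(0.22, 0.75) = 0.22
B → ((B ∧ ~B) ∧ ~~A) = min(1, 1 − 0.22 + 0.22) = min(1, 1.00) = 1.00
A ∧ B = min(0.75, 0.22) = 0.22
(B → ((B ∧ ~B) ∧ ~~A)) → (A ∧ B) = min(1, 1 − 1.00 + 0.22) = min(1, 0.22) = 0.22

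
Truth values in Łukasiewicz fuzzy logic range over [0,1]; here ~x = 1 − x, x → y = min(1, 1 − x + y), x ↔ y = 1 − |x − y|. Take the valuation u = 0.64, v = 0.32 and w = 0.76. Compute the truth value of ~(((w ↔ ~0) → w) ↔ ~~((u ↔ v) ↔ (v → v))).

~0 = 1 − 0.00 = 1.00
w ↔ ~0 = 1 − |0.76 − 1.00| = 1 − 0.24 = 0.76
(w ↔ ~0) → w = min(1, 1 − 0.76 + 0.76) = min(1, 1.00) = 1.00
u ↔ v = 1 − |0.64 − 0.32| = 1 − 0.32 = 0.68
v → v = min(1, 1 − 0.32 + 0.32) = min(1, 1.00) = 1.00
(u ↔ v) ↔ (v → v) = 1 − |0.68 − 1.00| = 1 − 0.32 = 0.68
~((u ↔ v) ↔ (v → v)) = 1 − 0.68 = 0.32
~~((u ↔ v) ↔ (v → v)) = 1 − 0.32 = 0.68
((w ↔ ~0) → w) ↔ ~~((u ↔ v) ↔ (v → v)) = 1 − |1.00 − 0.68| = 1 − 0.32 = 0.68
~(((w ↔ ~0) → w) ↔ ~~((u ↔ v) ↔ (v → v))) = 1 − 0.68 = 0.32

0.32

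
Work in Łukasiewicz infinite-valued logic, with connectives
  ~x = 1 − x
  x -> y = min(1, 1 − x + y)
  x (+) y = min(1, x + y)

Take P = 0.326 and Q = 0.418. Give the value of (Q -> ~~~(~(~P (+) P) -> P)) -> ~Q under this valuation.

~P = 1 − 0.326 = 0.674
~P (+) P = min(1, 0.674 + 0.326) = min(1, 1.000) = 1.000
~(~P (+) P) = 1 − 1.000 = 0.000
~(~P (+) P) -> P = min(1, 1 − 0.000 + 0.326) = min(1, 1.326) = 1.000
~(~(~P (+) P) -> P) = 1 − 1.000 = 0.000
~~(~(~P (+) P) -> P) = 1 − 0.000 = 1.000
~~~(~(~P (+) P) -> P) = 1 − 1.000 = 0.000
Q -> ~~~(~(~P (+) P) -> P) = min(1, 1 − 0.418 + 0.000) = min(1, 0.582) = 0.582
~Q = 1 − 0.418 = 0.582
(Q -> ~~~(~(~P (+) P) -> P)) -> ~Q = min(1, 1 − 0.582 + 0.582) = min(1, 1.000) = 1.000

1.000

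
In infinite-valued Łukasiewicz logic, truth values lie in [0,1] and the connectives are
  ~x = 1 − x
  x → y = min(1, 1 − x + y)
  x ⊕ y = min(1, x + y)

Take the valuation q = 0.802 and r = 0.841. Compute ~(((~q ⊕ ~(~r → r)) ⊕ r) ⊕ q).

~q = 1 − 0.802 = 0.198
~r = 1 − 0.841 = 0.159
~r → r = min(1, 1 − 0.159 + 0.841) = min(1, 1.682) = 1.000
~(~r → r) = 1 − 1.000 = 0.000
~q ⊕ ~(~r → r) = min(1, 0.198 + 0.000) = min(1, 0.198) = 0.198
(~q ⊕ ~(~r → r)) ⊕ r = min(1, 0.198 + 0.841) = min(1, 1.039) = 1.000
((~q ⊕ ~(~r → r)) ⊕ r) ⊕ q = min(1, 1.000 + 0.802) = min(1, 1.802) = 1.000
~(((~q ⊕ ~(~r → r)) ⊕ r) ⊕ q) = 1 − 1.000 = 0.000

0.000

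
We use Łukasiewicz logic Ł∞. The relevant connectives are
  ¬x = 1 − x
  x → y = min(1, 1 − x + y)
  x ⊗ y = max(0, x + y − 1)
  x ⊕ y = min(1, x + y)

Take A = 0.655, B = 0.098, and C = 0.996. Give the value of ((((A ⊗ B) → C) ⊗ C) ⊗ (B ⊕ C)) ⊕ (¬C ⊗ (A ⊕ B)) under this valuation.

A ⊗ B = max(0, 0.655 + 0.098 − 1) = max(0, -0.247) = 0.000
(A ⊗ B) → C = min(1, 1 − 0.000 + 0.996) = min(1, 1.996) = 1.000
((A ⊗ B) → C) ⊗ C = max(0, 1.000 + 0.996 − 1) = max(0, 0.996) = 0.996
B ⊕ C = min(1, 0.098 + 0.996) = min(1, 1.094) = 1.000
(((A ⊗ B) → C) ⊗ C) ⊗ (B ⊕ C) = max(0, 0.996 + 1.000 − 1) = max(0, 0.996) = 0.996
¬C = 1 − 0.996 = 0.004
A ⊕ B = min(1, 0.655 + 0.098) = min(1, 0.753) = 0.753
¬C ⊗ (A ⊕ B) = max(0, 0.004 + 0.753 − 1) = max(0, -0.243) = 0.000
((((A ⊗ B) → C) ⊗ C) ⊗ (B ⊕ C)) ⊕ (¬C ⊗ (A ⊕ B)) = min(1, 0.996 + 0.000) = min(1, 0.996) = 0.996

0.996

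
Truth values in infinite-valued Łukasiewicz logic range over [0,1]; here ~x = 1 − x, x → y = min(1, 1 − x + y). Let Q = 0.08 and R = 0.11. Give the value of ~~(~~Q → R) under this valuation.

~Q = 1 − 0.08 = 0.92
~~Q = 1 − 0.92 = 0.08
~~Q → R = min(1, 1 − 0.08 + 0.11) = min(1, 1.03) = 1.00
~(~~Q → R) = 1 − 1.00 = 0.00
~~(~~Q → R) = 1 − 0.00 = 1.00

1.00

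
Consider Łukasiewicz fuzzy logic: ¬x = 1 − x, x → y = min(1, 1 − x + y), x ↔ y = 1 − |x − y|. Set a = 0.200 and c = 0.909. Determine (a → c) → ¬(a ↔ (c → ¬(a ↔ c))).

0.600

a → c = min(1, 1 − 0.200 + 0.909) = min(1, 1.709) = 1.000
a ↔ c = 1 − |0.200 − 0.909| = 1 − 0.709 = 0.291
¬(a ↔ c) = 1 − 0.291 = 0.709
c → ¬(a ↔ c) = min(1, 1 − 0.909 + 0.709) = min(1, 0.800) = 0.800
a ↔ (c → ¬(a ↔ c)) = 1 − |0.200 − 0.800| = 1 − 0.600 = 0.400
¬(a ↔ (c → ¬(a ↔ c))) = 1 − 0.400 = 0.600
(a → c) → ¬(a ↔ (c → ¬(a ↔ c))) = min(1, 1 − 1.000 + 0.600) = min(1, 0.600) = 0.600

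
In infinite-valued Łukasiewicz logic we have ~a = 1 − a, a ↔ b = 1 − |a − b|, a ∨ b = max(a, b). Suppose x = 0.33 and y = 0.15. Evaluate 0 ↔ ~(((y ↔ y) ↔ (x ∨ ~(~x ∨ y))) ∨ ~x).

y ↔ y = 1 − |0.15 − 0.15| = 1 − 0.00 = 1.00
~x = 1 − 0.33 = 0.67
~x ∨ y = max(0.67, 0.15) = 0.67
~(~x ∨ y) = 1 − 0.67 = 0.33
x ∨ ~(~x ∨ y) = max(0.33, 0.33) = 0.33
(y ↔ y) ↔ (x ∨ ~(~x ∨ y)) = 1 − |1.00 − 0.33| = 1 − 0.67 = 0.33
((y ↔ y) ↔ (x ∨ ~(~x ∨ y))) ∨ ~x = max(0.33, 0.67) = 0.67
~(((y ↔ y) ↔ (x ∨ ~(~x ∨ y))) ∨ ~x) = 1 − 0.67 = 0.33
0 ↔ ~(((y ↔ y) ↔ (x ∨ ~(~x ∨ y))) ∨ ~x) = 1 − |0.00 − 0.33| = 1 − 0.33 = 0.67

0.67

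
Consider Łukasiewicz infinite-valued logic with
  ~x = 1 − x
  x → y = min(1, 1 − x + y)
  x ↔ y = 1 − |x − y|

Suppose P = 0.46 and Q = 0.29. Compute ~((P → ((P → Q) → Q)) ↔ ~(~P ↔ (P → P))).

0.54

P → Q = min(1, 1 − 0.46 + 0.29) = min(1, 0.83) = 0.83
(P → Q) → Q = min(1, 1 − 0.83 + 0.29) = min(1, 0.46) = 0.46
P → ((P → Q) → Q) = min(1, 1 − 0.46 + 0.46) = min(1, 1.00) = 1.00
~P = 1 − 0.46 = 0.54
P → P = min(1, 1 − 0.46 + 0.46) = min(1, 1.00) = 1.00
~P ↔ (P → P) = 1 − |0.54 − 1.00| = 1 − 0.46 = 0.54
~(~P ↔ (P → P)) = 1 − 0.54 = 0.46
(P → ((P → Q) → Q)) ↔ ~(~P ↔ (P → P)) = 1 − |1.00 − 0.46| = 1 − 0.54 = 0.46
~((P → ((P → Q) → Q)) ↔ ~(~P ↔ (P → P))) = 1 − 0.46 = 0.54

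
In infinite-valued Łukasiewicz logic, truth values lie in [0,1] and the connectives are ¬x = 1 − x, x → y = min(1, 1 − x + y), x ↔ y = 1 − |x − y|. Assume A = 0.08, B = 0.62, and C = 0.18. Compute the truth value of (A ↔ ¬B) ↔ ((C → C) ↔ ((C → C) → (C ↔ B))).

¬B = 1 − 0.62 = 0.38
A ↔ ¬B = 1 − |0.08 − 0.38| = 1 − 0.30 = 0.70
C → C = min(1, 1 − 0.18 + 0.18) = min(1, 1.00) = 1.00
C ↔ B = 1 − |0.18 − 0.62| = 1 − 0.44 = 0.56
(C → C) → (C ↔ B) = min(1, 1 − 1.00 + 0.56) = min(1, 0.56) = 0.56
(C → C) ↔ ((C → C) → (C ↔ B)) = 1 − |1.00 − 0.56| = 1 − 0.44 = 0.56
(A ↔ ¬B) ↔ ((C → C) ↔ ((C → C) → (C ↔ B))) = 1 − |0.70 − 0.56| = 1 − 0.14 = 0.86

0.86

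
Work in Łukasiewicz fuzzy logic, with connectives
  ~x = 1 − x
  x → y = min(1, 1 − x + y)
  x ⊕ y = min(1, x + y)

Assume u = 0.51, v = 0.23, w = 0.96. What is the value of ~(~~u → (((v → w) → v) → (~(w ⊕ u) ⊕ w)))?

0.00

~u = 1 − 0.51 = 0.49
~~u = 1 − 0.49 = 0.51
v → w = min(1, 1 − 0.23 + 0.96) = min(1, 1.73) = 1.00
(v → w) → v = min(1, 1 − 1.00 + 0.23) = min(1, 0.23) = 0.23
w ⊕ u = min(1, 0.96 + 0.51) = min(1, 1.47) = 1.00
~(w ⊕ u) = 1 − 1.00 = 0.00
~(w ⊕ u) ⊕ w = min(1, 0.00 + 0.96) = min(1, 0.96) = 0.96
((v → w) → v) → (~(w ⊕ u) ⊕ w) = min(1, 1 − 0.23 + 0.96) = min(1, 1.73) = 1.00
~~u → (((v → w) → v) → (~(w ⊕ u) ⊕ w)) = min(1, 1 − 0.51 + 1.00) = min(1, 1.49) = 1.00
~(~~u → (((v → w) → v) → (~(w ⊕ u) ⊕ w))) = 1 − 1.00 = 0.00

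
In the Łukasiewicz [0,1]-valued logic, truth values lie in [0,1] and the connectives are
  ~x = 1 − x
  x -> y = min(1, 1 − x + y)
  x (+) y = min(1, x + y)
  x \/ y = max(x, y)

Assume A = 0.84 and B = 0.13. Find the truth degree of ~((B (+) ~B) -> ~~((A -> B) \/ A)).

~B = 1 − 0.13 = 0.87
B (+) ~B = min(1, 0.13 + 0.87) = min(1, 1.00) = 1.00
A -> B = min(1, 1 − 0.84 + 0.13) = min(1, 0.29) = 0.29
(A -> B) \/ A = max(0.29, 0.84) = 0.84
~((A -> B) \/ A) = 1 − 0.84 = 0.16
~~((A -> B) \/ A) = 1 − 0.16 = 0.84
(B (+) ~B) -> ~~((A -> B) \/ A) = min(1, 1 − 1.00 + 0.84) = min(1, 0.84) = 0.84
~((B (+) ~B) -> ~~((A -> B) \/ A)) = 1 − 0.84 = 0.16

0.16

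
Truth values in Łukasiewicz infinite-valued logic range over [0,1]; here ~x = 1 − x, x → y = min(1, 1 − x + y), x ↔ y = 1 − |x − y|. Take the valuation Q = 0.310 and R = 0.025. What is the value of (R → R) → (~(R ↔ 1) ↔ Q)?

R → R = min(1, 1 − 0.025 + 0.025) = min(1, 1.000) = 1.000
R ↔ 1 = 1 − |0.025 − 1.000| = 1 − 0.975 = 0.025
~(R ↔ 1) = 1 − 0.025 = 0.975
~(R ↔ 1) ↔ Q = 1 − |0.975 − 0.310| = 1 − 0.665 = 0.335
(R → R) → (~(R ↔ 1) ↔ Q) = min(1, 1 − 1.000 + 0.335) = min(1, 0.335) = 0.335

0.335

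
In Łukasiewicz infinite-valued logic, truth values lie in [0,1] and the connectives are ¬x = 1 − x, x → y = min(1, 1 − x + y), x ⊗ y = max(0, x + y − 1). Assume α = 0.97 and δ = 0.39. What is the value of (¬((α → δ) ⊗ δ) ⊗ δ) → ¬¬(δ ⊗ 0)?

0.61

α → δ = min(1, 1 − 0.97 + 0.39) = min(1, 0.42) = 0.42
(α → δ) ⊗ δ = max(0, 0.42 + 0.39 − 1) = max(0, -0.19) = 0.00
¬((α → δ) ⊗ δ) = 1 − 0.00 = 1.00
¬((α → δ) ⊗ δ) ⊗ δ = max(0, 1.00 + 0.39 − 1) = max(0, 0.39) = 0.39
δ ⊗ 0 = max(0, 0.39 + 0.00 − 1) = max(0, -0.61) = 0.00
¬(δ ⊗ 0) = 1 − 0.00 = 1.00
¬¬(δ ⊗ 0) = 1 − 1.00 = 0.00
(¬((α → δ) ⊗ δ) ⊗ δ) → ¬¬(δ ⊗ 0) = min(1, 1 − 0.39 + 0.00) = min(1, 0.61) = 0.61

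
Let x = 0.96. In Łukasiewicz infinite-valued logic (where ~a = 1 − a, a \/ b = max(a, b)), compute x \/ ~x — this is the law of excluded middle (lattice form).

~x = 1 − 0.96 = 0.04
x \/ ~x = max(0.96, 0.04) = 0.96
(The value 0.96 < 1 shows this instance is not satisfied; not a Ł∞-tautology — its value is max(a, 1−a).)

0.96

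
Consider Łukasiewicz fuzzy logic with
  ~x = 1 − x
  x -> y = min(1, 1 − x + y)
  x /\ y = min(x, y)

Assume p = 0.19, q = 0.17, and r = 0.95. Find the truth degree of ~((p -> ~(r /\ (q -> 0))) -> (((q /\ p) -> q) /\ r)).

q -> 0 = min(1, 1 − 0.17 + 0.00) = min(1, 0.83) = 0.83
r /\ (q -> 0) = min(0.95, 0.83) = 0.83
~(r /\ (q -> 0)) = 1 − 0.83 = 0.17
p -> ~(r /\ (q -> 0)) = min(1, 1 − 0.19 + 0.17) = min(1, 0.98) = 0.98
q /\ p = min(0.17, 0.19) = 0.17
(q /\ p) -> q = min(1, 1 − 0.17 + 0.17) = min(1, 1.00) = 1.00
((q /\ p) -> q) /\ r = min(1.00, 0.95) = 0.95
(p -> ~(r /\ (q -> 0))) -> (((q /\ p) -> q) /\ r) = min(1, 1 − 0.98 + 0.95) = min(1, 0.97) = 0.97
~((p -> ~(r /\ (q -> 0))) -> (((q /\ p) -> q) /\ r)) = 1 − 0.97 = 0.03

0.03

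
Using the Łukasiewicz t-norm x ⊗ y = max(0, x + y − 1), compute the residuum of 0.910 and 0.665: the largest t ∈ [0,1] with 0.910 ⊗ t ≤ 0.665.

The residuum of the Łukasiewicz t-norm gives the supremum: min(1, 1 − 0.910 + 0.665).
1 − 0.910 + 0.665 = 0.755, so t = min(1, 0.755) = 0.755.
Check: 0.910 ⊗ 0.755 = max(0, 0.665) = 0.665 ≤ 0.665.

0.755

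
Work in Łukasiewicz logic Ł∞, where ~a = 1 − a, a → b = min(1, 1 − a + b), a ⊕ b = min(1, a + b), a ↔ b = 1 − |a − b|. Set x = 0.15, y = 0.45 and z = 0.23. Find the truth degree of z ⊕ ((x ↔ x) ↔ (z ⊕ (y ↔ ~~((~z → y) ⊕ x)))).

x ↔ x = 1 − |0.15 − 0.15| = 1 − 0.00 = 1.00
~z = 1 − 0.23 = 0.77
~z → y = min(1, 1 − 0.77 + 0.45) = min(1, 0.68) = 0.68
(~z → y) ⊕ x = min(1, 0.68 + 0.15) = min(1, 0.83) = 0.83
~((~z → y) ⊕ x) = 1 − 0.83 = 0.17
~~((~z → y) ⊕ x) = 1 − 0.17 = 0.83
y ↔ ~~((~z → y) ⊕ x) = 1 − |0.45 − 0.83| = 1 − 0.38 = 0.62
z ⊕ (y ↔ ~~((~z → y) ⊕ x)) = min(1, 0.23 + 0.62) = min(1, 0.85) = 0.85
(x ↔ x) ↔ (z ⊕ (y ↔ ~~((~z → y) ⊕ x))) = 1 − |1.00 − 0.85| = 1 − 0.15 = 0.85
z ⊕ ((x ↔ x) ↔ (z ⊕ (y ↔ ~~((~z → y) ⊕ x)))) = min(1, 0.23 + 0.85) = min(1, 1.08) = 1.00

1.00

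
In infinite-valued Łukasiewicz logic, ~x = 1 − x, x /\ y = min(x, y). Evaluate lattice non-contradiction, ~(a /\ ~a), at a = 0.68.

0.68

~a = 1 − 0.68 = 0.32
a /\ ~a = min(0.68, 0.32) = 0.32
~(a /\ ~a) = 1 − 0.32 = 0.68
(The value 0.68 < 1 shows this instance is not satisfied; not a Ł∞-tautology — its value is 1 − min(a, 1−a).)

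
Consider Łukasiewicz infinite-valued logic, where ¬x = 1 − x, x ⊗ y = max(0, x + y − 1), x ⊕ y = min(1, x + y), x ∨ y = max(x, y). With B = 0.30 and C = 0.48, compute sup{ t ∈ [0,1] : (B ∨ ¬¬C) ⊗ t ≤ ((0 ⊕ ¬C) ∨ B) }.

1.00

¬C = 1 − 0.48 = 0.52
¬¬C = 1 − 0.52 = 0.48
B ∨ ¬¬C = max(0.30, 0.48) = 0.48
So the left factor is B ∨ ¬¬C = 0.48.
0 ⊕ ¬C = min(1, 0.00 + 0.52) = min(1, 0.52) = 0.52
(0 ⊕ ¬C) ∨ B = max(0.52, 0.30) = 0.52
So the right-hand bound is (0 ⊕ ¬C) ∨ B = 0.52.
The residuum of the Łukasiewicz t-norm gives the supremum: min(1, 1 − 0.48 + 0.52).
1 − 0.48 + 0.52 = 1.04, so t = min(1, 1.04) = 1.00.
Check: 0.48 ⊗ 1.00 = max(0, 0.48) = 0.48 ≤ 0.52.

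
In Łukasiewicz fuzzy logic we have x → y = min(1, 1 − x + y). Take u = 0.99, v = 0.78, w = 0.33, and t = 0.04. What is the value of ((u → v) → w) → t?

0.50

u → v = min(1, 1 − 0.99 + 0.78) = min(1, 0.79) = 0.79
(u → v) → w = min(1, 1 − 0.79 + 0.33) = min(1, 0.54) = 0.54
((u → v) → w) → t = min(1, 1 − 0.54 + 0.04) = min(1, 0.50) = 0.50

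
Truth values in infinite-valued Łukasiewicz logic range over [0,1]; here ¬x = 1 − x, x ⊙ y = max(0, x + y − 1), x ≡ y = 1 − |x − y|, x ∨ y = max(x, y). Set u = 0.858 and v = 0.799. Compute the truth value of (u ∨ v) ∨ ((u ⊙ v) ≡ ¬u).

0.858

u ∨ v = max(0.858, 0.799) = 0.858
u ⊙ v = max(0, 0.858 + 0.799 − 1) = max(0, 0.657) = 0.657
¬u = 1 − 0.858 = 0.142
(u ⊙ v) ≡ ¬u = 1 − |0.657 − 0.142| = 1 − 0.515 = 0.485
(u ∨ v) ∨ ((u ⊙ v) ≡ ¬u) = max(0.858, 0.485) = 0.858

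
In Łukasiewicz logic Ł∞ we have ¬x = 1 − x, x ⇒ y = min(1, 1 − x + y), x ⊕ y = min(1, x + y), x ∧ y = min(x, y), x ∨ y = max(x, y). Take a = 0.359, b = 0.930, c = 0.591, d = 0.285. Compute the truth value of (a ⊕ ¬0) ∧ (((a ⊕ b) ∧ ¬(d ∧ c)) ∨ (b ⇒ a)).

¬0 = 1 − 0.000 = 1.000
a ⊕ ¬0 = min(1, 0.359 + 1.000) = min(1, 1.359) = 1.000
a ⊕ b = min(1, 0.359 + 0.930) = min(1, 1.289) = 1.000
d ∧ c = min(0.285, 0.591) = 0.285
¬(d ∧ c) = 1 − 0.285 = 0.715
(a ⊕ b) ∧ ¬(d ∧ c) = min(1.000, 0.715) = 0.715
b ⇒ a = min(1, 1 − 0.930 + 0.359) = min(1, 0.429) = 0.429
((a ⊕ b) ∧ ¬(d ∧ c)) ∨ (b ⇒ a) = max(0.715, 0.429) = 0.715
(a ⊕ ¬0) ∧ (((a ⊕ b) ∧ ¬(d ∧ c)) ∨ (b ⇒ a)) = min(1.000, 0.715) = 0.715

0.715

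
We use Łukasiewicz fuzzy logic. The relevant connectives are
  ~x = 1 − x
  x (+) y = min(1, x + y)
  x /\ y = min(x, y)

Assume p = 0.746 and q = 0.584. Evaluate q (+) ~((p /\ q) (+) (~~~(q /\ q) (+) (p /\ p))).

p /\ q = min(0.746, 0.584) = 0.584
q /\ q = min(0.584, 0.584) = 0.584
~(q /\ q) = 1 − 0.584 = 0.416
~~(q /\ q) = 1 − 0.416 = 0.584
~~~(q /\ q) = 1 − 0.584 = 0.416
p /\ p = min(0.746, 0.746) = 0.746
~~~(q /\ q) (+) (p /\ p) = min(1, 0.416 + 0.746) = min(1, 1.162) = 1.000
(p /\ q) (+) (~~~(q /\ q) (+) (p /\ p)) = min(1, 0.584 + 1.000) = min(1, 1.584) = 1.000
~((p /\ q) (+) (~~~(q /\ q) (+) (p /\ p))) = 1 − 1.000 = 0.000
q (+) ~((p /\ q) (+) (~~~(q /\ q) (+) (p /\ p))) = min(1, 0.584 + 0.000) = min(1, 0.584) = 0.584

0.584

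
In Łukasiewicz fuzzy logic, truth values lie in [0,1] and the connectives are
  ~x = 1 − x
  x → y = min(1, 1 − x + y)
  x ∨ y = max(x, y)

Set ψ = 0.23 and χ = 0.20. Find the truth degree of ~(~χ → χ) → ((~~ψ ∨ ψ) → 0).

~χ = 1 − 0.20 = 0.80
~χ → χ = min(1, 1 − 0.80 + 0.20) = min(1, 0.40) = 0.40
~(~χ → χ) = 1 − 0.40 = 0.60
~ψ = 1 − 0.23 = 0.77
~~ψ = 1 − 0.77 = 0.23
~~ψ ∨ ψ = max(0.23, 0.23) = 0.23
(~~ψ ∨ ψ) → 0 = min(1, 1 − 0.23 + 0.00) = min(1, 0.77) = 0.77
~(~χ → χ) → ((~~ψ ∨ ψ) → 0) = min(1, 1 − 0.60 + 0.77) = min(1, 1.17) = 1.00

1.00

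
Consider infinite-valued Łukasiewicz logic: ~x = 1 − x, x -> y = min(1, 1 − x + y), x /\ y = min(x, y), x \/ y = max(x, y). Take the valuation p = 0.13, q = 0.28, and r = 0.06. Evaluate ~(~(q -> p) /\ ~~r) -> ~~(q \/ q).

0.34

q -> p = min(1, 1 − 0.28 + 0.13) = min(1, 0.85) = 0.85
~(q -> p) = 1 − 0.85 = 0.15
~r = 1 − 0.06 = 0.94
~~r = 1 − 0.94 = 0.06
~(q -> p) /\ ~~r = min(0.15, 0.06) = 0.06
~(~(q -> p) /\ ~~r) = 1 − 0.06 = 0.94
q \/ q = max(0.28, 0.28) = 0.28
~(q \/ q) = 1 − 0.28 = 0.72
~~(q \/ q) = 1 − 0.72 = 0.28
~(~(q -> p) /\ ~~r) -> ~~(q \/ q) = min(1, 1 − 0.94 + 0.28) = min(1, 0.34) = 0.34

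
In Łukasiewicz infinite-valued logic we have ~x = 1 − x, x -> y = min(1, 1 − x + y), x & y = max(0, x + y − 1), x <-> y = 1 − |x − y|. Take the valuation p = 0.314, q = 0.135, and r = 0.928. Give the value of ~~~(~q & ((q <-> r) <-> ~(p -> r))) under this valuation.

0.342

~q = 1 − 0.135 = 0.865
q <-> r = 1 − |0.135 − 0.928| = 1 − 0.793 = 0.207
p -> r = min(1, 1 − 0.314 + 0.928) = min(1, 1.614) = 1.000
~(p -> r) = 1 − 1.000 = 0.000
(q <-> r) <-> ~(p -> r) = 1 − |0.207 − 0.000| = 1 − 0.207 = 0.793
~q & ((q <-> r) <-> ~(p -> r)) = max(0, 0.865 + 0.793 − 1) = max(0, 0.658) = 0.658
~(~q & ((q <-> r) <-> ~(p -> r))) = 1 − 0.658 = 0.342
~~(~q & ((q <-> r) <-> ~(p -> r))) = 1 − 0.342 = 0.658
~~~(~q & ((q <-> r) <-> ~(p -> r))) = 1 − 0.658 = 0.342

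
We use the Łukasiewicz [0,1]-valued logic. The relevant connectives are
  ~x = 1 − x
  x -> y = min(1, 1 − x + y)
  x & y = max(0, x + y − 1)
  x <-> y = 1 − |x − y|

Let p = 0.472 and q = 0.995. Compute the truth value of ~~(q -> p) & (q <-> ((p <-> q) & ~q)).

q -> p = min(1, 1 − 0.995 + 0.472) = min(1, 0.477) = 0.477
~(q -> p) = 1 − 0.477 = 0.523
~~(q -> p) = 1 − 0.523 = 0.477
p <-> q = 1 − |0.472 − 0.995| = 1 − 0.523 = 0.477
~q = 1 − 0.995 = 0.005
(p <-> q) & ~q = max(0, 0.477 + 0.005 − 1) = max(0, -0.518) = 0.000
q <-> ((p <-> q) & ~q) = 1 − |0.995 − 0.000| = 1 − 0.995 = 0.005
~~(q -> p) & (q <-> ((p <-> q) & ~q)) = max(0, 0.477 + 0.005 − 1) = max(0, -0.518) = 0.000

0.000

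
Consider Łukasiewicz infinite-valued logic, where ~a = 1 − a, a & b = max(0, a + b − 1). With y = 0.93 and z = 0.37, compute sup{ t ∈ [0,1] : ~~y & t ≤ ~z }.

0.70

~y = 1 − 0.93 = 0.07
~~y = 1 − 0.07 = 0.93
So the left factor is ~~y = 0.93.
~z = 1 − 0.37 = 0.63
So the right-hand bound is ~z = 0.63.
The residuum of the Łukasiewicz t-norm gives the supremum: min(1, 1 − 0.93 + 0.63).
1 − 0.93 + 0.63 = 0.70, so t = min(1, 0.70) = 0.70.
Check: 0.93 & 0.70 = max(0, 0.63) = 0.63 ≤ 0.63.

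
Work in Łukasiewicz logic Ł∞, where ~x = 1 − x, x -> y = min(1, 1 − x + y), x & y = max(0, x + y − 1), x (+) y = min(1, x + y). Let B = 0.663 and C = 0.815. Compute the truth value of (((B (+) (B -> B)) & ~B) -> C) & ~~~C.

0.185

B -> B = min(1, 1 − 0.663 + 0.663) = min(1, 1.000) = 1.000
B (+) (B -> B) = min(1, 0.663 + 1.000) = min(1, 1.663) = 1.000
~B = 1 − 0.663 = 0.337
(B (+) (B -> B)) & ~B = max(0, 1.000 + 0.337 − 1) = max(0, 0.337) = 0.337
((B (+) (B -> B)) & ~B) -> C = min(1, 1 − 0.337 + 0.815) = min(1, 1.478) = 1.000
~C = 1 − 0.815 = 0.185
~~C = 1 − 0.185 = 0.815
~~~C = 1 − 0.815 = 0.185
(((B (+) (B -> B)) & ~B) -> C) & ~~~C = max(0, 1.000 + 0.185 − 1) = max(0, 0.185) = 0.185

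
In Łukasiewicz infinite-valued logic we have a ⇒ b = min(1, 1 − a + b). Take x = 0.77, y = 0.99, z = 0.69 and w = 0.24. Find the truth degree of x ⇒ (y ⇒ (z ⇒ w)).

z ⇒ w = min(1, 1 − 0.69 + 0.24) = min(1, 0.55) = 0.55
y ⇒ (z ⇒ w) = min(1, 1 − 0.99 + 0.55) = min(1, 0.56) = 0.56
x ⇒ (y ⇒ (z ⇒ w)) = min(1, 1 − 0.77 + 0.56) = min(1, 0.79) = 0.79

0.79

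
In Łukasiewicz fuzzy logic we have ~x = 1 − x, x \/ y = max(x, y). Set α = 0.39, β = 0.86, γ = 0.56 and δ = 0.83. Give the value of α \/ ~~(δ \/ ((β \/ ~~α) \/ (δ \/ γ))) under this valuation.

0.86

~α = 1 − 0.39 = 0.61
~~α = 1 − 0.61 = 0.39
β \/ ~~α = max(0.86, 0.39) = 0.86
δ \/ γ = max(0.83, 0.56) = 0.83
(β \/ ~~α) \/ (δ \/ γ) = max(0.86, 0.83) = 0.86
δ \/ ((β \/ ~~α) \/ (δ \/ γ)) = max(0.83, 0.86) = 0.86
~(δ \/ ((β \/ ~~α) \/ (δ \/ γ))) = 1 − 0.86 = 0.14
~~(δ \/ ((β \/ ~~α) \/ (δ \/ γ))) = 1 − 0.14 = 0.86
α \/ ~~(δ \/ ((β \/ ~~α) \/ (δ \/ γ))) = max(0.39, 0.86) = 0.86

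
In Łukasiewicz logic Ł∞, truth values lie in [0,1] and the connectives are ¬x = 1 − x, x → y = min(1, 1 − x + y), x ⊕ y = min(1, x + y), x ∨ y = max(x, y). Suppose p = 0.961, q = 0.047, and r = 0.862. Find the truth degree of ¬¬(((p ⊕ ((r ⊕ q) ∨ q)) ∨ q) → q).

0.047

r ⊕ q = min(1, 0.862 + 0.047) = min(1, 0.909) = 0.909
(r ⊕ q) ∨ q = max(0.909, 0.047) = 0.909
p ⊕ ((r ⊕ q) ∨ q) = min(1, 0.961 + 0.909) = min(1, 1.870) = 1.000
(p ⊕ ((r ⊕ q) ∨ q)) ∨ q = max(1.000, 0.047) = 1.000
((p ⊕ ((r ⊕ q) ∨ q)) ∨ q) → q = min(1, 1 − 1.000 + 0.047) = min(1, 0.047) = 0.047
¬(((p ⊕ ((r ⊕ q) ∨ q)) ∨ q) → q) = 1 − 0.047 = 0.953
¬¬(((p ⊕ ((r ⊕ q) ∨ q)) ∨ q) → q) = 1 − 0.953 = 0.047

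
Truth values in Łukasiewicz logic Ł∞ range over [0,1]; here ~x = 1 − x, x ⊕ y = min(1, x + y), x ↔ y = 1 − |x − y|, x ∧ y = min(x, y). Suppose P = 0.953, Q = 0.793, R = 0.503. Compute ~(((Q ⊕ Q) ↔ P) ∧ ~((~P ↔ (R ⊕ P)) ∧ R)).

Q ⊕ Q = min(1, 0.793 + 0.793) = min(1, 1.586) = 1.000
(Q ⊕ Q) ↔ P = 1 − |1.000 − 0.953| = 1 − 0.047 = 0.953
~P = 1 − 0.953 = 0.047
R ⊕ P = min(1, 0.503 + 0.953) = min(1, 1.456) = 1.000
~P ↔ (R ⊕ P) = 1 − |0.047 − 1.000| = 1 − 0.953 = 0.047
(~P ↔ (R ⊕ P)) ∧ R = min(0.047, 0.503) = 0.047
~((~P ↔ (R ⊕ P)) ∧ R) = 1 − 0.047 = 0.953
((Q ⊕ Q) ↔ P) ∧ ~((~P ↔ (R ⊕ P)) ∧ R) = min(0.953, 0.953) = 0.953
~(((Q ⊕ Q) ↔ P) ∧ ~((~P ↔ (R ⊕ P)) ∧ R)) = 1 − 0.953 = 0.047

0.047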